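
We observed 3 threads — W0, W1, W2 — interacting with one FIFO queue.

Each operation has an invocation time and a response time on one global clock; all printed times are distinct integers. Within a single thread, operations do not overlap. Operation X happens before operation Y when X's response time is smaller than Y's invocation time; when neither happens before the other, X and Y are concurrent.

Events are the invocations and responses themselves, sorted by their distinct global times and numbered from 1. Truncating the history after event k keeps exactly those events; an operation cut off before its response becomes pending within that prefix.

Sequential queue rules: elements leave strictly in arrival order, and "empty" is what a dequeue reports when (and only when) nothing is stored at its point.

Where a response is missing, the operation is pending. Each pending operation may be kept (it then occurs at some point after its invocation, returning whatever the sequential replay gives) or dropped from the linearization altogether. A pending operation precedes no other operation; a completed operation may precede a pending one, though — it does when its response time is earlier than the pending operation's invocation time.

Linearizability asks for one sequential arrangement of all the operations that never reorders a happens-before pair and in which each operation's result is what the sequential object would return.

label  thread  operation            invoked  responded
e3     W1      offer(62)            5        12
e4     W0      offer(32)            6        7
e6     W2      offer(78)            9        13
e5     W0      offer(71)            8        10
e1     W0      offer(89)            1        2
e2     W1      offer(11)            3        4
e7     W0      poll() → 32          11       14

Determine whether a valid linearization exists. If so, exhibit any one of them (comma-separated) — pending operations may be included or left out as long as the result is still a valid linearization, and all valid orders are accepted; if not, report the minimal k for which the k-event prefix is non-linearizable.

not linearizable — minimal violating prefix: 14 events

through event 13 a valid linearization exists; event 14 (e7 responding at time 14) ends that
checked exhaustively: 15 real-time-consistent orders of 7 completed operations, zero legal FIFO queue replays
one such order, e1, e2, e3, e4, e5, e6, e7, breaks at step 7 where e7 poll() → 32 is illegal
one such order, e1, e2, e3, e4, e5, e7, e6, breaks at step 6 where e7 poll() → 32 is illegal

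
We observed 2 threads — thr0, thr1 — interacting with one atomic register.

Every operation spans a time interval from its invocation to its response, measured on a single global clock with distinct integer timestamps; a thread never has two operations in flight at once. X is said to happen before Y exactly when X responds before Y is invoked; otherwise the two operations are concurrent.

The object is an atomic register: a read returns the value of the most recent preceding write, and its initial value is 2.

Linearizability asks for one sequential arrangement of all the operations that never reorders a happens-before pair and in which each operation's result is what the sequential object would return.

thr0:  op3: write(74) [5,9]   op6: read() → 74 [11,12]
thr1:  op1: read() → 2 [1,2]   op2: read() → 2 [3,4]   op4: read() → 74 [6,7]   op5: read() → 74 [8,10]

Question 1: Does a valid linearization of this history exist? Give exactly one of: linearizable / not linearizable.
a witness: op1, op2, op3, op4, op5, op6
after step 1 (op1 read() → 2): value 2
after step 2 (op2 read() → 2): value 2
after step 3 (op3 write(74)): value 74
after step 4 (op4 read() → 74): value 74
after step 5 (op5 read() → 74): value 74
after step 6 (op6 read() → 74): value 74

linearizable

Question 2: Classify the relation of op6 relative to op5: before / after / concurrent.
op6 spans [11,12], op5 spans [8,10]
resp(op5)=10 < inv(op6)=11

after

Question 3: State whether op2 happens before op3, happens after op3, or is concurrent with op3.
op2 spans [3,4], op3 spans [5,9]
resp(op2)=4 < inv(op3)=5

before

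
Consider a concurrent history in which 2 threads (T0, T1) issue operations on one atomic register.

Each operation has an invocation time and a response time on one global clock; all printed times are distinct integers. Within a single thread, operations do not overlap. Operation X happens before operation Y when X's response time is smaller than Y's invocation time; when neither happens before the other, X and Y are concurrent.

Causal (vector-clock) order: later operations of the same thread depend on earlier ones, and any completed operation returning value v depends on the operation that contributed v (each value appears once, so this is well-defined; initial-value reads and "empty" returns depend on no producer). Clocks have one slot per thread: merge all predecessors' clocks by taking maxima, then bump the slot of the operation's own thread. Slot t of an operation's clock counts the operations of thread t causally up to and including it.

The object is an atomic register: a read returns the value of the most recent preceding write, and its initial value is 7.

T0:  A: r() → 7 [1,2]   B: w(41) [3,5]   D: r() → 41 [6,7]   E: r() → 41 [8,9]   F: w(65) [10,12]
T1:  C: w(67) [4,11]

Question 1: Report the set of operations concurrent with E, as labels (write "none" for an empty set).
C

E runs from 8 to 9; window-overlapping ops are concurrent
A [1,2]: before
B [3,5]: before
C [4,11]: concurrent
D [6,7]: before
F [10,12]: after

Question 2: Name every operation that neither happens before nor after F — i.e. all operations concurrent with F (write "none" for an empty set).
C

F spans [10,12]; an op avoiding the whole window 10..12 is ordered, any other is concurrent
A [1,2]: before
B [3,5]: before
C [4,11]: concurrent
D [6,7]: before
E [8,9]: before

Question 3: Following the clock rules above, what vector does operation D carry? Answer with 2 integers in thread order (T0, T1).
(3, 0)

invoked at 4, C has no predecessors; its own T1 bump gives (0, 1)
invoked at 1, A has no predecessors; its own T0 bump gives (1, 0)
B (invocation 3): componentwise max over VC(A)=(1, 0), +1 at T0, giving (2, 0)
D (invocation 6): componentwise max over VC(B)=(2, 0), +1 at T0, giving (3, 0)
E (invocation 8): componentwise max over VC(B)=(2, 0), VC(D)=(3, 0), +1 at T0, giving (4, 0)
F (invocation 10): componentwise max over VC(E)=(4, 0), +1 at T0, giving (5, 0)
target: VC(D) = (3, 0)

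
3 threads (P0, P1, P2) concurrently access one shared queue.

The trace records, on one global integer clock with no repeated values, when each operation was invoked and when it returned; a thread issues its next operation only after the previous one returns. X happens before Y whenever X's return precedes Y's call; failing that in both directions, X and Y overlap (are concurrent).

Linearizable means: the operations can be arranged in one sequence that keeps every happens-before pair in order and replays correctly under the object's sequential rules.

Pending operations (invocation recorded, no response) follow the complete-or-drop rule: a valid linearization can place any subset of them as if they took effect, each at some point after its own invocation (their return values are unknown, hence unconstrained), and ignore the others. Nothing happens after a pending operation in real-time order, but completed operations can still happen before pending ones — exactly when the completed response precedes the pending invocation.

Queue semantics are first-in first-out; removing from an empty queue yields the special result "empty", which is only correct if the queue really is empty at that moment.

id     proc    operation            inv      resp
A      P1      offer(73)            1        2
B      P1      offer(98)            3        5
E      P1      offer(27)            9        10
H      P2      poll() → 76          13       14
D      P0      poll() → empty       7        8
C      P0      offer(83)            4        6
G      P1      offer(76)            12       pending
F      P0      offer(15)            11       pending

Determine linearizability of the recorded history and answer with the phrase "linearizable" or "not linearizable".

the violation lands at event 8, D's response at time 8: events 1..7 linearize, events 1..8 do not
the 4 completed operations admit 2 real-time orders; each fails the queue replay
take A, B, C, D: step 4 already fails, because D poll() → empty cannot occur there
take A, C, B, D: step 4 already fails, because D poll() → empty cannot occur there

not linearizable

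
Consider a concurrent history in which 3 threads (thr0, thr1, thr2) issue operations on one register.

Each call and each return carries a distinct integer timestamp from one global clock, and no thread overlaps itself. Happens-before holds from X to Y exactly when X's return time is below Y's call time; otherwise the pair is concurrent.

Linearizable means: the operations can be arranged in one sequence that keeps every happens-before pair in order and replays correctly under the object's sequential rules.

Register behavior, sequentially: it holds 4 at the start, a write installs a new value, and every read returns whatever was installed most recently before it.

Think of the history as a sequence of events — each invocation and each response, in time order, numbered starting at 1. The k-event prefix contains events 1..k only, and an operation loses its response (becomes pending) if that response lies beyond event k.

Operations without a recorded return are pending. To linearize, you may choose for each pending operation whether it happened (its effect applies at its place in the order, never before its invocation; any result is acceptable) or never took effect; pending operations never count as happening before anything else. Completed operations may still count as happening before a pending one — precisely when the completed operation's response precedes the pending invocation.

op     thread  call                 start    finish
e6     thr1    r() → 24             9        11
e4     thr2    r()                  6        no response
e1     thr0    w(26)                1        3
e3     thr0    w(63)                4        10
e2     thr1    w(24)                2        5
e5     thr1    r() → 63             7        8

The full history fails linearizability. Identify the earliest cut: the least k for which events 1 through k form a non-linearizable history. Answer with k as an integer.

11

events 1..10 are linearizable, e.g. via e1, e2, e3, e4, e5:
after step 1 (e1 w(26)): value 26
after step 2 (e2 w(24)): value 24
after step 3 (e3 w(63)): value 63
after step 4 (e4 r() (pending, included)): value 63
after step 5 (e5 r() → 63): value 63
at event 11 (e6's time-11 response) nothing linearizes any more
no completion choice of the 1 pending operation (e4) rescues it — every subset was tried
e.g. e1, e2, e3, e5, e6 (pending dropped): illegal at step 5, since e6 r() → 24 cannot apply there
e.g. e1, e2, e5, e3, e6 (pending dropped): illegal at step 3, since e5 r() → 63 cannot apply there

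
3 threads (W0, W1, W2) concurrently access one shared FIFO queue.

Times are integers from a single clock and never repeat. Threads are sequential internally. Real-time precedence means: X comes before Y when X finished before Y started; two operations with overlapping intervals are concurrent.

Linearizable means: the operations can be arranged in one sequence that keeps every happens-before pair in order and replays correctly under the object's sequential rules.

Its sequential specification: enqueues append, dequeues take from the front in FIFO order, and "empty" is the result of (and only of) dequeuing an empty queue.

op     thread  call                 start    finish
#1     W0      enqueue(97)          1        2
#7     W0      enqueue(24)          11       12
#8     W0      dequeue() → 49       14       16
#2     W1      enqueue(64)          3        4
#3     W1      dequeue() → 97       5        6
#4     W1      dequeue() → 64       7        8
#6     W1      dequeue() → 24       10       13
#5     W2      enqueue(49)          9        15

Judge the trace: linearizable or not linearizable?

linearizable

witness order: #1, #2, #3, #4, #7, #5, #6, #8
step 1: #1 enqueue(97) — queue <97>
step 2: #2 enqueue(64) — queue <97,64>
step 3: #3 dequeue() → 97 — queue <64>
step 4: #4 dequeue() → 64 — queue <>
step 5: #7 enqueue(24) — queue <24>
step 6: #5 enqueue(49) — queue <24,49>
step 7: #6 dequeue() → 24 — queue <49>
step 8: #8 dequeue() → 49 — queue <>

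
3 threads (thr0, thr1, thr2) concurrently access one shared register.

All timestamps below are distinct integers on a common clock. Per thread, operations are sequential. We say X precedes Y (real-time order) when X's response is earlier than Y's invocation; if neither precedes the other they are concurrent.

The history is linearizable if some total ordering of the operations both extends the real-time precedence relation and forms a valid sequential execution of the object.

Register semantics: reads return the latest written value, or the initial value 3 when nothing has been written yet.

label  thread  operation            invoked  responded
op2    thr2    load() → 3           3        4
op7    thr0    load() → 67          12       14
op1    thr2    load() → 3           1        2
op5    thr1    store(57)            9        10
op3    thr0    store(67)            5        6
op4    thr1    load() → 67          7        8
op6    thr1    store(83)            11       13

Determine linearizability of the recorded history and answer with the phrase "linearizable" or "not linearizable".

not linearizable

already the first 14 events (up to op7's response at time 14) admit no linearization; the first 13 still do
every one of the 2 real-time-consistent orders over 7 completed register ops fails the sequential spec
take op1, op2, op3, op4, op5, op6, op7: step 7 already fails, because op7 load() → 67 cannot occur there
take op1, op2, op3, op4, op5, op7, op6: step 6 already fails, because op7 load() → 67 cannot occur there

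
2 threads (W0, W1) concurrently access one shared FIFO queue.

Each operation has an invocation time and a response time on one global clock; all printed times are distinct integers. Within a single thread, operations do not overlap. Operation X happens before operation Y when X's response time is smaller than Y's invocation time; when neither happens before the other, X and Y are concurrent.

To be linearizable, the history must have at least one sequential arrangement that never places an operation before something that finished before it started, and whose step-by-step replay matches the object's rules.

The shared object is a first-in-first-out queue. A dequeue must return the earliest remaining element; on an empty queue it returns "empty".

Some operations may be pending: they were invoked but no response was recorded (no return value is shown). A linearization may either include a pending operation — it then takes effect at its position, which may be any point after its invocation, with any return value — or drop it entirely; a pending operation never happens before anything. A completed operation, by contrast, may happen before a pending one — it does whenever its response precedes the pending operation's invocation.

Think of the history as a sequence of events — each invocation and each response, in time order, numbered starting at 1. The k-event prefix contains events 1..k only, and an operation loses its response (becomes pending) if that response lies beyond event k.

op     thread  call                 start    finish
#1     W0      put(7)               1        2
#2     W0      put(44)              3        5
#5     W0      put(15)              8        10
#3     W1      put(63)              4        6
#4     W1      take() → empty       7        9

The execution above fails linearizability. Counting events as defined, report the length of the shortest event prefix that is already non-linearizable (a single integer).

9

one valid order for events 1..8 is #1, #2, #3:
1. #1 put(7), leaving queue <7>
2. #2 put(44), leaving queue <7,44>
3. #3 put(63), leaving queue <7,44,63>
at event 9 (#4's time-9 response) nothing linearizes any more
every completion of the 1 pending operation (#5) was checked; none linearizes
for example #1, #2, #3, #4 (pending dropped) fails at step 4: #4 take() → empty is not legal there
for example #1, #3, #2, #4 (pending dropped) fails at step 4: #4 take() → empty is not legal there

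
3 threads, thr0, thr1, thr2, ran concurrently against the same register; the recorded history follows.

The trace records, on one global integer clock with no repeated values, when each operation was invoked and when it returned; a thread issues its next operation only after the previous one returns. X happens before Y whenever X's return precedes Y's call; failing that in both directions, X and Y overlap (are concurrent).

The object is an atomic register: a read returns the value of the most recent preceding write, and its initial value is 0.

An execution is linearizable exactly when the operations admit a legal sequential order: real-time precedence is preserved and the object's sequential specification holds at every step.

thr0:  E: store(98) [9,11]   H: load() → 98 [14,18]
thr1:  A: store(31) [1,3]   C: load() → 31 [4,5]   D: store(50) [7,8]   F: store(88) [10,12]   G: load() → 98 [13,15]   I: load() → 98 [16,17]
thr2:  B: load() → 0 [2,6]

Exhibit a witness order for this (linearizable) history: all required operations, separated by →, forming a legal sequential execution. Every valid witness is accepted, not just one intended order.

after step 1 (B load() → 0): value 0
after step 2 (A store(31)): value 31
after step 3 (C load() → 31): value 31
after step 4 (D store(50)): value 50
after step 5 (F store(88)): value 88
after step 6 (E store(98)): value 98
after step 7 (G load() → 98): value 98
after step 8 (H load() → 98): value 98
after step 9 (I load() → 98): value 98

B → A → C → D → F → E → G → H → I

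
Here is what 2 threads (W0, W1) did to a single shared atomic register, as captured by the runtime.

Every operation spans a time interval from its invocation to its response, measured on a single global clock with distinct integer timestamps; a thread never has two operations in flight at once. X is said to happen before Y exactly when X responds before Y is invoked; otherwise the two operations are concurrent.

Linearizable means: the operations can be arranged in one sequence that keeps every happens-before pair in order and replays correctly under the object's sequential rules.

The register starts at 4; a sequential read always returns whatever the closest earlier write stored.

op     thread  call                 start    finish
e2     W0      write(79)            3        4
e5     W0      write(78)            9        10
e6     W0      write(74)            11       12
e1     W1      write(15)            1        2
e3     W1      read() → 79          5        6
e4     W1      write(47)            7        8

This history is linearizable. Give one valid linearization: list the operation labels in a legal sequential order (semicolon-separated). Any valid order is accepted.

after step 1 (e1 write(15)): value 15
after step 2 (e2 write(79)): value 79
after step 3 (e3 read() → 79): value 79
after step 4 (e4 write(47)): value 47
after step 5 (e5 write(78)): value 78
after step 6 (e6 write(74)): value 74

e1; e2; e3; e4; e5; e6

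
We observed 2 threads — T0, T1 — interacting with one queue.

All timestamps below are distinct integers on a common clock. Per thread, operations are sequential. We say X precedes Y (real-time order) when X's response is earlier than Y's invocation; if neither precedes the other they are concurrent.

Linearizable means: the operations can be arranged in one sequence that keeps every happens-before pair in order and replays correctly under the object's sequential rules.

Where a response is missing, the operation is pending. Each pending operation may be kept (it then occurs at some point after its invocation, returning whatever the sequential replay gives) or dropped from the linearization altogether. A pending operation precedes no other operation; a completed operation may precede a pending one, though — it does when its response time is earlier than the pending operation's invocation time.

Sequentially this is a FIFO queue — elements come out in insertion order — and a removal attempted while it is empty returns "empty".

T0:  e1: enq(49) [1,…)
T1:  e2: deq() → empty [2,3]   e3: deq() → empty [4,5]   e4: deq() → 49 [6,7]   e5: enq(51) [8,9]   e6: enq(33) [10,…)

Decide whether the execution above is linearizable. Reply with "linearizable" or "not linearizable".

a witness: e2, e3, e1, e4, e5
step 1: e2 deq() → empty — queue <>
step 2: e3 deq() → empty — queue <>
step 3: e1 enq(49) (pending, included) — queue <49>
step 4: e4 deq() → 49 — queue <>
step 5: e5 enq(51) — queue <51>

linearizable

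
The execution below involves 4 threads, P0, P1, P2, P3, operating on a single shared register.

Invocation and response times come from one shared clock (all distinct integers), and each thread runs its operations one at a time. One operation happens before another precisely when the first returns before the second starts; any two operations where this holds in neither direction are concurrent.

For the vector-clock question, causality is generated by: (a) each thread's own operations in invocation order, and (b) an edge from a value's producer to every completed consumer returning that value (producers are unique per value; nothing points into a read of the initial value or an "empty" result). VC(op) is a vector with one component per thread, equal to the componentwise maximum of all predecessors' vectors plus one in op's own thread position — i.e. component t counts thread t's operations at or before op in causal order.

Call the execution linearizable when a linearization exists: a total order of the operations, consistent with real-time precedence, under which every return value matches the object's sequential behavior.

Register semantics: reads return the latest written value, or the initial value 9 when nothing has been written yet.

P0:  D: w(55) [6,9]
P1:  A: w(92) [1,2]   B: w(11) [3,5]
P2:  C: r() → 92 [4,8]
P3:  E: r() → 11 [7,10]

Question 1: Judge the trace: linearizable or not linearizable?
one valid linearization: A, C, B, E, D
after step 1 (A w(92)): value 92
after step 2 (C r() → 92): value 92
after step 3 (B w(11)): value 11
after step 4 (E r() → 11): value 11
after step 5 (D w(55)): value 55

linearizable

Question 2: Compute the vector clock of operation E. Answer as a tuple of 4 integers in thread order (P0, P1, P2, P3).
Answer: (0, 2, 0, 1)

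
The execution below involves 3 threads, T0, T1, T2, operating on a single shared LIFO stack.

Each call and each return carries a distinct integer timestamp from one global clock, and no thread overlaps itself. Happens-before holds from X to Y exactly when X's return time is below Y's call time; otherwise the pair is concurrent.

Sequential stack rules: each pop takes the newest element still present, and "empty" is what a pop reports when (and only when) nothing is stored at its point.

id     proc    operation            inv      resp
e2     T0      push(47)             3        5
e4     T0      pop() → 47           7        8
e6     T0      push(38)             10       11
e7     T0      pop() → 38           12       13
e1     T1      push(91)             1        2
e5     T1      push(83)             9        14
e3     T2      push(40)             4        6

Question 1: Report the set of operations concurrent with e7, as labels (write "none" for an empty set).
Answer: e5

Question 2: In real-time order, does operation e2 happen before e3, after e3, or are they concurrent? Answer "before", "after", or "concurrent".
Answer: concurrent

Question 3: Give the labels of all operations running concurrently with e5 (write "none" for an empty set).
Answer: e6, e7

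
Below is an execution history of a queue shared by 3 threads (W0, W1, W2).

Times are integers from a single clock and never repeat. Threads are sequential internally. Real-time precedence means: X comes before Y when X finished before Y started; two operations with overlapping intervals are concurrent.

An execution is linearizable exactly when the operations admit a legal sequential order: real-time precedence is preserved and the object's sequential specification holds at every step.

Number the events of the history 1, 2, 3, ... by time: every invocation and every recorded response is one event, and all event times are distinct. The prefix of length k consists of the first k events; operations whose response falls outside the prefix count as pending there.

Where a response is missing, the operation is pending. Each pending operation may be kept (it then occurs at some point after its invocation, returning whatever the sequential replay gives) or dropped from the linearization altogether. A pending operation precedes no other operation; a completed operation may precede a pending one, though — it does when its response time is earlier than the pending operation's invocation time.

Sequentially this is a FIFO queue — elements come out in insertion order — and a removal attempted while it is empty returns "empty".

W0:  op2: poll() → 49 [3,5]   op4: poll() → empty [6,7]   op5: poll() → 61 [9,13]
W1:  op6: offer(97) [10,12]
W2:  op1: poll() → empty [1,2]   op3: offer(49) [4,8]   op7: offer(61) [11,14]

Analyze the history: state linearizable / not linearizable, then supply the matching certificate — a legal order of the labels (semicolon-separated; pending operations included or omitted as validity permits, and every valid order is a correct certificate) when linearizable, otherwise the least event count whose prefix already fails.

linearizable — witness: op1; op3; op2; op4; op7; op5; op6

1. op1 poll() → empty, leaving queue <>
2. op3 offer(49), leaving queue <49>
3. op2 poll() → 49, leaving queue <>
4. op4 poll() → empty, leaving queue <>
5. op7 offer(61), leaving queue <61>
6. op5 poll() → 61, leaving queue <>
7. op6 offer(97), leaving queue <97>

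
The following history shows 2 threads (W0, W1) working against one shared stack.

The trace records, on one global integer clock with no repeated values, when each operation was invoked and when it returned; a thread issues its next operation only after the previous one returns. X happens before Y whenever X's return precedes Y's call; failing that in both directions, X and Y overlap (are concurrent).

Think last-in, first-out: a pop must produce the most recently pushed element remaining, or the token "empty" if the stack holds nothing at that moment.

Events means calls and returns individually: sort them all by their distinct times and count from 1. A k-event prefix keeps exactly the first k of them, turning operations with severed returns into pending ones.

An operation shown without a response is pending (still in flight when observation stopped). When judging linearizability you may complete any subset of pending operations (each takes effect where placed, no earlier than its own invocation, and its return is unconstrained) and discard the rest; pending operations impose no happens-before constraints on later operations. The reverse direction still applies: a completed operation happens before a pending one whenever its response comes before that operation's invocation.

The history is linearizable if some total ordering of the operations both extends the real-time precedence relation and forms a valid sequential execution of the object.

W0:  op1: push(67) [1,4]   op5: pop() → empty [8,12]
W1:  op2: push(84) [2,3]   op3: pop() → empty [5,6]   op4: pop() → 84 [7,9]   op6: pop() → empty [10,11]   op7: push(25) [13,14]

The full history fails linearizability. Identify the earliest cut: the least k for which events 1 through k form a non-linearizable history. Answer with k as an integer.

6

one valid order for events 1..5 is op1, op2:
1. op1 push(67), leaving stack <67>
2. op2 push(84), leaving stack <67,84>
include event 6 — op3 responding at 6 — and every candidate order breaks
take op1, op2, op3: step 3 already fails, because op3 pop() → empty cannot occur there
take op2, op1, op3: step 3 already fails, because op3 pop() → empty cannot occur there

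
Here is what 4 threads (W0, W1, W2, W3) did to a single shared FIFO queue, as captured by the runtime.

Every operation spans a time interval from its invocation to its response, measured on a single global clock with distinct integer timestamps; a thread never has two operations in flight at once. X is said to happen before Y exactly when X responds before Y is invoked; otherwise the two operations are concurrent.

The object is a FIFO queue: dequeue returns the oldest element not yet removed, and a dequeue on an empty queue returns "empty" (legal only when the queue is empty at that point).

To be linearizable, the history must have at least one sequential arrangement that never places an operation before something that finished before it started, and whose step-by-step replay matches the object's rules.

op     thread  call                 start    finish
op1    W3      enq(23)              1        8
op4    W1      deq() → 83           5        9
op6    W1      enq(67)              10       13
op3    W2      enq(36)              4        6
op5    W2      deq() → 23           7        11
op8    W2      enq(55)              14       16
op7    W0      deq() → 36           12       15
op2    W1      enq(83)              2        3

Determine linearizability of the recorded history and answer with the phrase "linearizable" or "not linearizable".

linearizable

one valid linearization: op1, op2, op3, op5, op4, op6, op7, op8
1. op1 enq(23), leaving queue <23>
2. op2 enq(83), leaving queue <23,83>
3. op3 enq(36), leaving queue <23,83,36>
4. op5 deq() → 23, leaving queue <83,36>
5. op4 deq() → 83, leaving queue <36>
6. op6 enq(67), leaving queue <36,67>
7. op7 deq() → 36, leaving queue <67>
8. op8 enq(55), leaving queue <67,55>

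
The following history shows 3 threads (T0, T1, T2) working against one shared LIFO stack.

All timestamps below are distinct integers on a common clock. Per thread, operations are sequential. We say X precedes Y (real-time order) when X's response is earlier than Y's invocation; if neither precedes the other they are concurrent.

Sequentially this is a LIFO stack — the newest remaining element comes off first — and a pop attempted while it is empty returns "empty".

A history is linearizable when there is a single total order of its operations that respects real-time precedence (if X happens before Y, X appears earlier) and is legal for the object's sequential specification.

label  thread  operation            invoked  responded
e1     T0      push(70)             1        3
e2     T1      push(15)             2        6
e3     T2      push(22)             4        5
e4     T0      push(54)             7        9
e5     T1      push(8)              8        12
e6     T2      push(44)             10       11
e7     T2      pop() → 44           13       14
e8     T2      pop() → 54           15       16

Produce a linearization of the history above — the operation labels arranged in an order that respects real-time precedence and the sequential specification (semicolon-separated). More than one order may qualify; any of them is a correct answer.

1. e1 push(70), leaving stack <70>
2. e2 push(15), leaving stack <70,15>
3. e3 push(22), leaving stack <70,15,22>
4. e5 push(8), leaving stack <70,15,22,8>
5. e4 push(54), leaving stack <70,15,22,8,54>
6. e6 push(44), leaving stack <70,15,22,8,54,44>
7. e7 pop() → 44, leaving stack <70,15,22,8,54>
8. e8 pop() → 54, leaving stack <70,15,22,8>

e1; e2; e3; e5; e4; e6; e7; e8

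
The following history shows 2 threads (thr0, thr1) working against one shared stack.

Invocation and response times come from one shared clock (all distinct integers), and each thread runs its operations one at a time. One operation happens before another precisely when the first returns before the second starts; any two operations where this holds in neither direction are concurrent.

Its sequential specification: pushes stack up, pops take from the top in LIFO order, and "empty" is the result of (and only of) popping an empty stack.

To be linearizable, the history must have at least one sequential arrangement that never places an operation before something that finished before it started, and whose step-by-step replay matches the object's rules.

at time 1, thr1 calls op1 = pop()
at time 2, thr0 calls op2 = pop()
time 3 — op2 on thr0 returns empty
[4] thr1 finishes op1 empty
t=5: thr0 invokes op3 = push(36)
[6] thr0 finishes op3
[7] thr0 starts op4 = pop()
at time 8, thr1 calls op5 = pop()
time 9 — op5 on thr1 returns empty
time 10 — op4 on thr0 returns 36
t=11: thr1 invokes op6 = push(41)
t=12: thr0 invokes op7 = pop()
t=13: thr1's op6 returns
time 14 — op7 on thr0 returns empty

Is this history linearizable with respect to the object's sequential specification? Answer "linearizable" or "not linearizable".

linearizable

witness order: op1, op2, op3, op4, op5, op7, op6
step 1: op1 pop() → empty — stack <>
step 2: op2 pop() → empty — stack <>
step 3: op3 push(36) — stack <36>
step 4: op4 pop() → 36 — stack <>
step 5: op5 pop() → empty — stack <>
step 6: op7 pop() → empty — stack <>
step 7: op6 push(41) — stack <41>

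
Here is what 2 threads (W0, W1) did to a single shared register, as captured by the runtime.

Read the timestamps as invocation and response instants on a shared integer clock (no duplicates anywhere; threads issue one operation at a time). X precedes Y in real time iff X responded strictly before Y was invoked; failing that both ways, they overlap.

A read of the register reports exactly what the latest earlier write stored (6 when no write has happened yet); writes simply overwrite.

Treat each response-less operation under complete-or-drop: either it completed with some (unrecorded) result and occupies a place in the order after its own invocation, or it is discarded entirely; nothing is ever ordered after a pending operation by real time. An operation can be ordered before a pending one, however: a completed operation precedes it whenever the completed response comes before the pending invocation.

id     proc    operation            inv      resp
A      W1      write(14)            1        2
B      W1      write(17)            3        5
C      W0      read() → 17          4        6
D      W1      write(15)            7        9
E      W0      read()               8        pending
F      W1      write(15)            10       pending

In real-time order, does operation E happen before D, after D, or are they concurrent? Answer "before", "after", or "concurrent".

E spans [8,…), D spans [7,9]
the intervals overlap in both directions

concurrent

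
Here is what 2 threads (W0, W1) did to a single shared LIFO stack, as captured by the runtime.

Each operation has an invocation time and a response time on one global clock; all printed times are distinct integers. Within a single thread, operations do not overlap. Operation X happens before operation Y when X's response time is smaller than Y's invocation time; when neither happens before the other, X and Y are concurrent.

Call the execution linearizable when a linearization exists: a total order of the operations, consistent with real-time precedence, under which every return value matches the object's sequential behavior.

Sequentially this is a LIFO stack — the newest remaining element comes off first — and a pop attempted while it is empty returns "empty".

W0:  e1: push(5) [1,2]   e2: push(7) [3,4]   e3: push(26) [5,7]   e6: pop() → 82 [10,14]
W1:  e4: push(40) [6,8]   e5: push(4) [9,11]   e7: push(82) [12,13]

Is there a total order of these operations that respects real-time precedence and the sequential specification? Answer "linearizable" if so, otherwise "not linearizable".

linearizable

witness order: e1, e2, e3, e4, e5, e7, e6
step 1: e1 push(5) — stack <5>
step 2: e2 push(7) — stack <5,7>
step 3: e3 push(26) — stack <5,7,26>
step 4: e4 push(40) — stack <5,7,26,40>
step 5: e5 push(4) — stack <5,7,26,40,4>
step 6: e7 push(82) — stack <5,7,26,40,4,82>
step 7: e6 pop() → 82 — stack <5,7,26,40,4>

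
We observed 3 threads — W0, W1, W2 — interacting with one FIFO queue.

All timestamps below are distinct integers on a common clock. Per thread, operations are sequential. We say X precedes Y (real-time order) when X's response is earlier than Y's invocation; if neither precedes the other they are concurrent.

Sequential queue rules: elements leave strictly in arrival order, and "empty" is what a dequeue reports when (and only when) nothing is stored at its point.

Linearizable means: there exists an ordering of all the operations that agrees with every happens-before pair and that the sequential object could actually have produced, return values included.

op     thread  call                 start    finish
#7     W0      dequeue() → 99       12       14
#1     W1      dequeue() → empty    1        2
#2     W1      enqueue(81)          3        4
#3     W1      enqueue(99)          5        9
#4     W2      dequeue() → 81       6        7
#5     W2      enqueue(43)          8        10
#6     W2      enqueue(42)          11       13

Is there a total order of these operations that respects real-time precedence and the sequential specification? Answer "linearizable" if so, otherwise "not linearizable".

one valid linearization: #1, #2, #3, #4, #5, #6, #7
step 1: #1 dequeue() → empty — queue <>
step 2: #2 enqueue(81) — queue <81>
step 3: #3 enqueue(99) — queue <81,99>
step 4: #4 dequeue() → 81 — queue <99>
step 5: #5 enqueue(43) — queue <99,43>
step 6: #6 enqueue(42) — queue <99,43,42>
step 7: #7 dequeue() → 99 — queue <43,42>

linearizable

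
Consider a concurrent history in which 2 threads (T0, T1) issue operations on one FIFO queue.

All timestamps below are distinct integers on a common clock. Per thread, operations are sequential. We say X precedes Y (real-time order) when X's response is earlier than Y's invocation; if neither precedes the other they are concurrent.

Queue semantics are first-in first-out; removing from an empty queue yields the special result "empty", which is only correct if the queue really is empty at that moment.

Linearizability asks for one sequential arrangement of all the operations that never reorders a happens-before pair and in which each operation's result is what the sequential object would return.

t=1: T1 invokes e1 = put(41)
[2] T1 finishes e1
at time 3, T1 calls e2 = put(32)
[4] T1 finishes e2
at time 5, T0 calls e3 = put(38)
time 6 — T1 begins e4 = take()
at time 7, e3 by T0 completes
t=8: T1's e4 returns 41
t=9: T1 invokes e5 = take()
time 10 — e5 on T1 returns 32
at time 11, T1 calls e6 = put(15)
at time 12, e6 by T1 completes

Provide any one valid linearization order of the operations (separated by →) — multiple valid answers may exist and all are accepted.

after step 1 (e1 put(41)): queue <41>
after step 2 (e2 put(32)): queue <41,32>
after step 3 (e3 put(38)): queue <41,32,38>
after step 4 (e4 take() → 41): queue <32,38>
after step 5 (e5 take() → 32): queue <38>
after step 6 (e6 put(15)): queue <38,15>

e1 → e2 → e3 → e4 → e5 → e6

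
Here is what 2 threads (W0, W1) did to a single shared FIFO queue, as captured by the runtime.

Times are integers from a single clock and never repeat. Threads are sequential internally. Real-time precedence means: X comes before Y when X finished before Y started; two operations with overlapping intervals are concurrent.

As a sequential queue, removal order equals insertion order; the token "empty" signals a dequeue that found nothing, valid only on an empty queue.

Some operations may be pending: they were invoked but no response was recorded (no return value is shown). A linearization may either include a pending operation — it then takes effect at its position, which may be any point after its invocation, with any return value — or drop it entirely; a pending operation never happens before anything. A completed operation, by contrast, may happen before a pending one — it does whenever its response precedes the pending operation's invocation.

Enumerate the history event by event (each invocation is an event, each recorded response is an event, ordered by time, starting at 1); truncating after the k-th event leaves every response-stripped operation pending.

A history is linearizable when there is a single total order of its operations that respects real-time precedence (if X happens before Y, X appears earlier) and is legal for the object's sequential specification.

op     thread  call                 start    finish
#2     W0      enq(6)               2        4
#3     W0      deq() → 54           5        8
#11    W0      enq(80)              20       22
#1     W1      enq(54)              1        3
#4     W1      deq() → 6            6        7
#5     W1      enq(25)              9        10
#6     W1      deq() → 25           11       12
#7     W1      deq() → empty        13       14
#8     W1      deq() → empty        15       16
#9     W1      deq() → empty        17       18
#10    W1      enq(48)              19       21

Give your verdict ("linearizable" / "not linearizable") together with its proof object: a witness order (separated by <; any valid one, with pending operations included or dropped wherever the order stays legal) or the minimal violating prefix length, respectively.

linearizable — witness: #1 < #2 < #3 < #4 < #5 < #6 < #7 < #8 < #9 < #10 < #11

step 1: #1 enq(54) — queue <54>
step 2: #2 enq(6) — queue <54,6>
step 3: #3 deq() → 54 — queue <6>
step 4: #4 deq() → 6 — queue <>
step 5: #5 enq(25) — queue <25>
step 6: #6 deq() → 25 — queue <>
step 7: #7 deq() → empty — queue <>
step 8: #8 deq() → empty — queue <>
step 9: #9 deq() → empty — queue <>
step 10: #10 enq(48) — queue <48>
step 11: #11 enq(80) — queue <48,80>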